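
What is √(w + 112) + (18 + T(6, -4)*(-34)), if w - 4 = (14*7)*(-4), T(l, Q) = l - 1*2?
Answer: -118 + 2*I*√69 ≈ -118.0 + 16.613*I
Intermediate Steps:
T(l, Q) = -2 + l (T(l, Q) = l - 2 = -2 + l)
w = -388 (w = 4 + (14*7)*(-4) = 4 + 98*(-4) = 4 - 392 = -388)
√(w + 112) + (18 + T(6, -4)*(-34)) = √(-388 + 112) + (18 + (-2 + 6)*(-34)) = √(-276) + (18 + 4*(-34)) = 2*I*√69 + (18 - 136) = 2*I*√69 - 118 = -118 + 2*I*√69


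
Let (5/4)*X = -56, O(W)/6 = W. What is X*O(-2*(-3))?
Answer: -8064/5 ≈ -1612.8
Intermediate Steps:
O(W) = 6*W
X = -224/5 (X = (⅘)*(-56) = -224/5 ≈ -44.800)
X*O(-2*(-3)) = -1344*(-2*(-3))/5 = -1344*6/5 = -224/5*36 = -8064/5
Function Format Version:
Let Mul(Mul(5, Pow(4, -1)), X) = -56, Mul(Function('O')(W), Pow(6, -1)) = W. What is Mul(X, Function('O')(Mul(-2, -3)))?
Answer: Rational(-8064, 5) ≈ -1612.8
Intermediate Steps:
Function('O')(W) = Mul(6, W)
X = Rational(-224, 5) (X = Mul(Rational(4, 5), -56) = Rational(-224, 5) ≈ -44.800)
Mul(X, Function('O')(Mul(-2, -3))) = Mul(Rational(-224, 5), Mul(6, Mul(-2, -3))) = Mul(Rational(-224, 5), Mul(6, 6)) = Mul(Rational(-224, 5), 36) = Rational(-8064, 5)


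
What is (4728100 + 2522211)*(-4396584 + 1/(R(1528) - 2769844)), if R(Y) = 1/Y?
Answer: -134912029364000667819952/4232321631 ≈ -3.1877e+13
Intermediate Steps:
(4728100 + 2522211)*(-4396584 + 1/(R(1528) - 2769844)) = (4728100 + 2522211)*(-4396584 + 1/(1/1528 - 2769844)) = 7250311*(-4396584 + 1/(1/1528 - 2769844)) = 7250311*(-4396584 + 1/(-4232321631/1528)) = 7250311*(-4396584 - 1528/4232321631) = 7250311*(-18607757565710032/4232321631) = -134912029364000667819952/4232321631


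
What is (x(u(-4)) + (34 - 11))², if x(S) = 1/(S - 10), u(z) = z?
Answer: 103041/196 ≈ 525.72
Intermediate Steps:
x(S) = 1/(-10 + S)
(x(u(-4)) + (34 - 11))² = (1/(-10 - 4) + (34 - 11))² = (1/(-14) + 23)² = (-1/14 + 23)² = (321/14)² = 103041/196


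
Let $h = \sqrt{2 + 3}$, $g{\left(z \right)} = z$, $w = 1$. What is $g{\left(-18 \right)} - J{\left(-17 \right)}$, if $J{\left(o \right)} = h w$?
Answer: $-18 - \sqrt{5} \approx -20.236$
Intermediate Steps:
$h = \sqrt{5} \approx 2.2361$
$J{\left(o \right)} = \sqrt{5}$ ($J{\left(o \right)} = \sqrt{5} \cdot 1 = \sqrt{5}$)
$g{\left(-18 \right)} - J{\left(-17 \right)} = -18 - \sqrt{5}$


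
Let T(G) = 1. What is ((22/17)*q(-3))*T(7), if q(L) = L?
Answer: -66/17 ≈ -3.8824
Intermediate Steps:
((22/17)*q(-3))*T(7) = ((22/17)*(-3))*1 = -66/17*1 = -66/17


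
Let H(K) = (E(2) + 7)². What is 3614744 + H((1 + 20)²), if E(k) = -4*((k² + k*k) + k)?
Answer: 3615833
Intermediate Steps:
E(k) = -8*k² - 4*k (E(k) = -4*((k² + k²) + k) = -4*(2*k² + k) = -4*(k + 2*k²) = -8*k² - 4*k)
H(K) = 1089 (H(K) = (-4*2*(1 + 2*2) + 7)² = (-4*2*(1 + 4) + 7)² = (-4*2*5 + 7)² = (-40 + 7)² = (-33)² = 1089)
3614744 + H((1 + 20)²) = 3614744 + 1089 = 3615833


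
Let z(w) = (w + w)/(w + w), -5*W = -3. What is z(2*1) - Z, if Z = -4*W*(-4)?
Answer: -43/5 ≈ -8.6000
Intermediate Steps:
W = ⅗ (W = -⅕*(-3) = ⅗ ≈ 0.60000)
z(w) = 1 (z(w) = (2*w)/((2*w)) = (2*w)*(1/(2*w)) = 1)
Z = 48/5 (Z = -4*⅗*(-4) = -12/5*(-4) = 48/5 ≈ 9.6000)
z(2*1) - Z = 1 - 1*48/5 = 1 - 48/5 = -43/5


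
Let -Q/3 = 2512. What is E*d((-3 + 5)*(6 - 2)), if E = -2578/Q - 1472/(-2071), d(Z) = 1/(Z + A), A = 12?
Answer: 1643203/31214112 ≈ 0.052643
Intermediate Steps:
Q = -7536 (Q = -3*2512 = -7536)
d(Z) = 1/(12 + Z) (d(Z) = 1/(Z + 12) = 1/(12 + Z))
E = 8216015/7803528 (E = -2578/(-7536) - 1472/(-2071) = -2578*(-1/7536) - 1472*(-1/2071) = 1289/3768 + 1472/2071 = 8216015/7803528 ≈ 1.0529)
E*d((-3 + 5)*(6 - 2)) = 8216015/(7803528*(12 + (-3 + 5)*(6 - 2))) = 8216015/(7803528*(12 + 2*4)) = 8216015/(7803528*(12 + 8)) = (8216015/7803528)/20 = (8216015/7803528)*(1/20) = 1643203/31214112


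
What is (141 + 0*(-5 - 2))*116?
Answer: 16356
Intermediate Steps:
(141 + 0*(-5 - 2))*116 = (141 + 0*(-7))*116 = (141 + 0)*116 = 141*116 = 16356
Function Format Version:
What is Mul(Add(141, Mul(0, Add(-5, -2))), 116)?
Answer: 16356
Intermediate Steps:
Mul(Add(141, Mul(0, Add(-5, -2))), 116) = Mul(Add(141, Mul(0, -7)), 116) = Mul(Add(141, 0), 116) = Mul(141, 116) = 16356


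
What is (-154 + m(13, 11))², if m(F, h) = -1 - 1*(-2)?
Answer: 23409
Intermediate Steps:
m(F, h) = 1 (m(F, h) = -1 + 2 = 1)
(-154 + m(13, 11))² = (-154 + 1)² = (-153)² = 23409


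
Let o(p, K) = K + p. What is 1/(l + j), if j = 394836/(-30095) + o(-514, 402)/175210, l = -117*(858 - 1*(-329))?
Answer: -1158889/160960550395 ≈ -7.1998e-6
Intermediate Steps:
l = -138879 (l = -117*(858 + 329) = -117*1187 = -138879)
j = -15204964/1158889 (j = 394836/(-30095) + (402 - 514)/175210 = 394836*(-1/30095) - 112*1/175210 = -30372/2315 - 8/12515 = -15204964/1158889 ≈ -13.120)
1/(l + j) = 1/(-138879 - 15204964/1158889) = 1/(-160960550395/1158889) = -1158889/160960550395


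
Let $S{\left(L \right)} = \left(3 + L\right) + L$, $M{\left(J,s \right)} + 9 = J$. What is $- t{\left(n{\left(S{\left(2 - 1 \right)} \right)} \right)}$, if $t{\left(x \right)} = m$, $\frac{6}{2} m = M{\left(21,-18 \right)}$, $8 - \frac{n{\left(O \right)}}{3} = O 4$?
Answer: $-4$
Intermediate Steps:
$M{\left(J,s \right)} = -9 + J$
$S{\left(L \right)} = 3 + 2 L$
$n{\left(O \right)} = 24 - 12 O$ ($n{\left(O \right)} = 24 - 3 O 4 = 24 - 3 \cdot 4 O = 24 - 12 O$)
$m = 4$ ($m = \frac{-9 + 21}{3} = \frac{1}{3} \cdot 12 = 4$)
$t{\left(x \right)} = 4$
$- t{\left(n{\left(S{\left(2 - 1 \right)} \right)} \right)} = \left(-1\right) 4 = -4$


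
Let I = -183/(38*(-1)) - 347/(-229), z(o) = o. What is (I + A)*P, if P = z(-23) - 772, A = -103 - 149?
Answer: 1699559745/8702 ≈ 1.9531e+5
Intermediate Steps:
A = -252
I = 55093/8702 (I = -183/(-38) - 347*(-1/229) = -183*(-1/38) + 347/229 = 183/38 + 347/229 = 55093/8702 ≈ 6.3311)
P = -795 (P = -23 - 772 = -795)
(I + A)*P = (55093/8702 - 252)*(-795) = -2137811/8702*(-795) = 1699559745/8702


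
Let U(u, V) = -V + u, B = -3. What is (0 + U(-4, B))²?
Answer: 1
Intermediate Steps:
U(u, V) = u - V
(0 + U(-4, B))² = (0 + (-4 - 1*(-3)))² = (0 + (-4 + 3))² = (0 - 1)² = (-1)² = 1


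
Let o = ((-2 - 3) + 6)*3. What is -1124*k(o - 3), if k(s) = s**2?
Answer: 0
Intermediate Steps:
o = 3 (o = (-5 + 6)*3 = 1*3 = 3)
-1124*k(o - 3) = -1124*(3 - 3)**2 = -1124*0**2 = -1124*0 = 0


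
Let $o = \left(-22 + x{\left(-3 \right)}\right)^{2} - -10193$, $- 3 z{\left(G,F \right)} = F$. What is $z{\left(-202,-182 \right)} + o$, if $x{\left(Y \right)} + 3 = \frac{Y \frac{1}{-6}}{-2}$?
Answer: $\frac{522779}{48} \approx 10891.0$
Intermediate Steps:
$z{\left(G,F \right)} = - \frac{F}{3}$
$x{\left(Y \right)} = -3 + \frac{Y}{12}$ ($x{\left(Y \right)} = -3 + \frac{Y \frac{1}{-6}}{-2} = -3 + Y \left(- \frac{1}{6}\right) \left(- \frac{1}{2}\right) = -3 + - \frac{Y}{6} \left(- \frac{1}{2}\right) = -3 + \frac{Y}{12}$)
$o = \frac{173289}{16}$ ($o = \left(-22 + \left(-3 + \frac{1}{12} \left(-3\right)\right)\right)^{2} - -10193 = \left(-22 - \frac{13}{4}\right)^{2} + 10193 = \left(- \frac{101}{4}\right)^{2} + 10193 = \frac{10201}{16} + 10193 = \frac{173289}{16} \approx 10831.0$)
$z{\left(-202,-182 \right)} + o = \left(- \frac{1}{3}\right) \left(-182\right) + \frac{173289}{16} = \frac{182}{3} + \frac{173289}{16} = \frac{522779}{48}$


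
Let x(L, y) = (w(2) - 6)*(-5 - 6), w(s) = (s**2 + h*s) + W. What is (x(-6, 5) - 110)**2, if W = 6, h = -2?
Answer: 12100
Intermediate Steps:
w(s) = 6 + s**2 - 2*s (w(s) = (s**2 - 2*s) + 6 = 6 + s**2 - 2*s)
x(L, y) = 0 (x(L, y) = ((6 + 2**2 - 2*2) - 6)*(-5 - 6) = ((6 + 4 - 4) - 6)*(-11) = (6 - 6)*(-11) = 0*(-11) = 0)
(x(-6, 5) - 110)**2 = (0 - 110)**2 = (-110)**2 = 12100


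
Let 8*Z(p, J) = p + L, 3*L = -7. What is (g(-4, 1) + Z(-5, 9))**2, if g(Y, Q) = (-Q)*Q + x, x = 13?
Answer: 17689/144 ≈ 122.84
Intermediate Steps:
L = -7/3 (L = (1/3)*(-7) = -7/3 ≈ -2.3333)
g(Y, Q) = 13 - Q**2 (g(Y, Q) = (-Q)*Q + 13 = -Q**2 + 13 = 13 - Q**2)
Z(p, J) = -7/24 + p/8 (Z(p, J) = (p - 7/3)/8 = (-7/3 + p)/8 = -7/24 + p/8)
(g(-4, 1) + Z(-5, 9))**2 = ((13 - 1*1**2) + (-7/24 + (1/8)*(-5)))**2 = ((13 - 1*1) + (-7/24 - 5/8))**2 = ((13 - 1) - 11/12)**2 = (12 - 11/12)**2 = (133/12)**2 = 17689/144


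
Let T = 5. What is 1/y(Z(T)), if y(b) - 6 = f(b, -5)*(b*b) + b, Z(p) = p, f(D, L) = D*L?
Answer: -1/614 ≈ -0.0016287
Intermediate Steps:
y(b) = 6 + b - 5*b³ (y(b) = 6 + ((b*(-5))*(b*b) + b) = 6 + ((-5*b)*b² + b) = 6 + (-5*b³ + b) = 6 + (b - 5*b³) = 6 + b - 5*b³)
1/y(Z(T)) = 1/(6 + 5 - 5*5³) = 1/(6 + 5 - 5*125) = 1/(6 + 5 - 625) = 1/(-614) = -1/614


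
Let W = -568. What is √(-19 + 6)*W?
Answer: -568*I*√13 ≈ -2048.0*I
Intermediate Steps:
√(-19 + 6)*W = √(-19 + 6)*(-568) = √(-13)*(-568) = (I*√13)*(-568) = -568*I*√13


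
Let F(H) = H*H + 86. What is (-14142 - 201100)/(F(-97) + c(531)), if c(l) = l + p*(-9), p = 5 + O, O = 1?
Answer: -107621/4986 ≈ -21.585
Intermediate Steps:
p = 6 (p = 5 + 1 = 6)
F(H) = 86 + H² (F(H) = H² + 86 = 86 + H²)
c(l) = -54 + l (c(l) = l + 6*(-9) = l - 54 = -54 + l)
(-14142 - 201100)/(F(-97) + c(531)) = (-14142 - 201100)/((86 + (-97)²) + (-54 + 531)) = -215242/((86 + 9409) + 477) = -215242/(9495 + 477) = -215242/9972 = -215242*1/9972 = -107621/4986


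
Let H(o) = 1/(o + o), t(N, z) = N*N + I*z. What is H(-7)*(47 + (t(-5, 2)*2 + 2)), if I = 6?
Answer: -123/14 ≈ -8.7857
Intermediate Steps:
t(N, z) = N² + 6*z (t(N, z) = N*N + 6*z = N² + 6*z)
H(o) = 1/(2*o)
H(-7)*(47 + (t(-5, 2)*2 + 2)) = ((½)/(-7))*(47 + (((-5)² + 6*2)*2 + 2)) = ((½)*(-⅐))*(47 + ((25 + 12)*2 + 2)) = -(47 + (37*2 + 2))/14 = -(47 + (74 + 2))/14 = -(47 + 76)/14 = -1/14*123 = -123/14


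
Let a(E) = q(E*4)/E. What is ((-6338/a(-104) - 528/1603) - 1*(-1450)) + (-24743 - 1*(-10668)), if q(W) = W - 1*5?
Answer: -9576988319/674863 ≈ -14191.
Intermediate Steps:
q(W) = -5 + W (q(W) = W - 5 = -5 + W)
a(E) = (-5 + 4*E)/E (a(E) = (-5 + E*4)/E = (-5 + 4*E)/E)
((-6338/a(-104) - 528/1603) - 1*(-1450)) + (-24743 - 1*(-10668)) = ((-6338/(4 - 5/(-104)) - 528/1603) - 1*(-1450)) + (-24743 - 1*(-10668)) = ((-6338/(4 - 5*(-1/104)) - 528*1/1603) + 1450) + (-24743 + 10668) = ((-6338/(4 + 5/104) - 528/1603) + 1450) - 14075 = ((-6338/421/104 - 528/1603) + 1450) - 14075 = ((-6338*104/421 - 528/1603) + 1450) - 14075 = ((-659152/421 - 528/1603) + 1450) - 14075 = (-1056842944/674863 + 1450) - 14075 = -78291594/674863 - 14075 = -9576988319/674863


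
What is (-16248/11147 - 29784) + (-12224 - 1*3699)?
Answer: -509512177/11147 ≈ -45708.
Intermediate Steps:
(-16248/11147 - 29784) + (-12224 - 1*3699) = (-16248*1/11147 - 29784) + (-12224 - 3699) = (-16248/11147 - 29784) - 15923 = -332018496/11147 - 15923 = -509512177/11147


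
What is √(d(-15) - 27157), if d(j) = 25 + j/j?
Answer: I*√27131 ≈ 164.71*I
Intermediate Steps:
d(j) = 26 (d(j) = 25 + 1 = 26)
√(d(-15) - 27157) = √(26 - 27157) = √(-27131) = I*√27131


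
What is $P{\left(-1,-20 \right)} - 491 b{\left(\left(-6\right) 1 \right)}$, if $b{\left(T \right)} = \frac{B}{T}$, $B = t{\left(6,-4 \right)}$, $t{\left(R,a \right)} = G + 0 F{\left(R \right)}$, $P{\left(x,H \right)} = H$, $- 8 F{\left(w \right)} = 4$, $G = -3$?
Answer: $- \frac{531}{2} \approx -265.5$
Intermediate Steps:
$F{\left(w \right)} = - \frac{1}{2}$ ($F{\left(w \right)} = \left(- \frac{1}{8}\right) 4 = - \frac{1}{2}$)
$t{\left(R,a \right)} = -3$ ($t{\left(R,a \right)} = -3 + 0 \left(- \frac{1}{2}\right) = -3 + 0 = -3$)
$B = -3$
$b{\left(T \right)} = - \frac{3}{T}$
$P{\left(-1,-20 \right)} - 491 b{\left(\left(-6\right) 1 \right)} = -20 - 491 \left(- \frac{3}{\left(-6\right) 1}\right) = -20 - 491 \left(- \frac{3}{-6}\right) = -20 - 491 \left(\left(-3\right) \left(- \frac{1}{6}\right)\right) = -20 - \frac{491}{2} = - \frac{531}{2}$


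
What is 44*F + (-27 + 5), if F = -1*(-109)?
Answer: 4774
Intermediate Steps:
F = 109
44*F + (-27 + 5) = 44*109 + (-27 + 5) = 4796 - 22 = 4774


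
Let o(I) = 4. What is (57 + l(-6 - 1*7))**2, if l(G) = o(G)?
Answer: 3721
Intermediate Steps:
l(G) = 4
(57 + l(-6 - 1*7))**2 = (57 + 4)**2 = 61**2 = 3721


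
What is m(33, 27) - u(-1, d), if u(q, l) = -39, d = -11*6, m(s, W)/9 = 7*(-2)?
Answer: -87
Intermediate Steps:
m(s, W) = -126 (m(s, W) = 9*(7*(-2)) = 9*(-14) = -126)
d = -66
m(33, 27) - u(-1, d) = -126 - 1*(-39) = -126 + 39 = -87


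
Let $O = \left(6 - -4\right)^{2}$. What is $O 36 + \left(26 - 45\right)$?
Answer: $3581$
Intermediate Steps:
$O = 100$ ($O = \left(6 + 4\right)^{2} = 10^{2} = 100$)
$O 36 + \left(26 - 45\right) = 100 \cdot 36 + \left(26 - 45\right) = 3600 + \left(26 - 45\right) = 3600 - 19 = 3581$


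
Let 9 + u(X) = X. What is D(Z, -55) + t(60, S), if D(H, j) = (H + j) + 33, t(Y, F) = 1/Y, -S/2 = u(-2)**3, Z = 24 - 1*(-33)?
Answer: 2101/60 ≈ 35.017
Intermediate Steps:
Z = 57 (Z = 24 + 33 = 57)
u(X) = -9 + X
S = 2662 (S = -2*(-9 - 2)**3 = -2*(-11)**3 = -2*(-1331) = 2662)
D(H, j) = 33 + H + j
D(Z, -55) + t(60, S) = (33 + 57 - 55) + 1/60 = 35 + 1/60 = 2101/60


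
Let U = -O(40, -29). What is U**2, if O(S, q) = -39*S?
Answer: 2433600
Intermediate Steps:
U = 1560 (U = -(-39)*40 = -1*(-1560) = 1560)
U**2 = 1560**2 = 2433600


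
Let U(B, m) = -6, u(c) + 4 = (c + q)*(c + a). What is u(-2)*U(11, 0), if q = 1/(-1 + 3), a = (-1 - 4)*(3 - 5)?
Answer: 96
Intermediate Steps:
a = 10 (a = -5*(-2) = 10)
q = ½ (q = 1/2 = ½ ≈ 0.50000)
u(c) = -4 + (½ + c)*(10 + c) (u(c) = -4 + (c + ½)*(c + 10) = -4 + (½ + c)*(10 + c))
u(-2)*U(11, 0) = (1 + (-2)² + (21/2)*(-2))*(-6) = (1 + 4 - 21)*(-6) = -16*(-6) = 96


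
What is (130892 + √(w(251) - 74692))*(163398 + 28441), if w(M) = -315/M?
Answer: 25110190388 + 191839*I*√4705749757/251 ≈ 2.511e+10 + 5.243e+7*I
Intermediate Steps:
(130892 + √(w(251) - 74692))*(163398 + 28441) = (130892 + √(-315/251 - 74692))*(163398 + 28441) = (130892 + √(-315*1/251 - 74692))*191839 = (130892 + √(-315/251 - 74692))*191839 = (130892 + √(-18748007/251))*191839 = (130892 + I*√4705749757/251)*191839 = 25110190388 + 191839*I*√4705749757/251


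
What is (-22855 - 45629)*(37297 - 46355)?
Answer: 620328072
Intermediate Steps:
(-22855 - 45629)*(37297 - 46355) = -68484*(-9058) = 620328072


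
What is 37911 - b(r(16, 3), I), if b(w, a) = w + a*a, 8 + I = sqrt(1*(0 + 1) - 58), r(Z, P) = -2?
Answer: 37906 + 16*I*sqrt(57) ≈ 37906.0 + 120.8*I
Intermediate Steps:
I = -8 + I*sqrt(57) (I = -8 + sqrt(1*(0 + 1) - 58) = -8 + sqrt(1*1 - 58) = -8 + sqrt(1 - 58) = -8 + sqrt(-57) = -8 + I*sqrt(57) ≈ -8.0 + 7.5498*I)
b(w, a) = w + a**2
37911 - b(r(16, 3), I) = 37911 - (-2 + (-8 + I*sqrt(57))**2) = 37911 + (2 - (-8 + I*sqrt(57))**2) = 37913 - (-8 + I*sqrt(57))**2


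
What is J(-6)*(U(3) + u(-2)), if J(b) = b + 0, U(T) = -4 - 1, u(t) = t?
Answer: 42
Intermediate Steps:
U(T) = -5
J(b) = b
J(-6)*(U(3) + u(-2)) = -6*(-5 - 2) = -6*(-7) = 42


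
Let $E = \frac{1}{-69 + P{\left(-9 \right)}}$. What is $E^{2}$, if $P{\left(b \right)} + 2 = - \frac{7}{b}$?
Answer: $\frac{81}{399424} \approx 0.00020279$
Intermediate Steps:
$P{\left(b \right)} = -2 - \frac{7}{b}$
$E = - \frac{9}{632}$ ($E = \frac{1}{-69 - \left(2 + \frac{7}{-9}\right)} = \frac{1}{-69 - \frac{11}{9}} = \frac{1}{- \frac{632}{9}} = - \frac{9}{632} \approx -0.014241$)
$E^{2} = \left(- \frac{9}{632}\right)^{2} = \frac{81}{399424}$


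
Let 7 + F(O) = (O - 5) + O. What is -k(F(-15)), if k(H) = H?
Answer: 42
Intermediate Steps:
F(O) = -12 + 2*O (F(O) = -7 + ((O - 5) + O) = -7 + ((-5 + O) + O) = -7 + (-5 + 2*O) = -12 + 2*O)
-k(F(-15)) = -(-12 + 2*(-15)) = -(-12 - 30) = -1*(-42) = 42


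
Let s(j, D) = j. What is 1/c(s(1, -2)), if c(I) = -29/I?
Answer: -1/29 ≈ -0.034483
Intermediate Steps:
1/c(s(1, -2)) = 1/(-29/1) = 1/(-29*1) = 1/(-29) = -1/29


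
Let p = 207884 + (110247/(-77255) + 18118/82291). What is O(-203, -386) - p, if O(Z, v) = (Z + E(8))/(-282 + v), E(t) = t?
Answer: -882822377049844269/4246737324940 ≈ -2.0788e+5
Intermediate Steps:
O(Z, v) = (8 + Z)/(-282 + v) (O(Z, v) = (Z + 8)/(-282 + v) = (8 + Z)/(-282 + v))
p = 1321592240630433/6357391205 (p = 207884 + (110247*(-1/77255) + 18118*(1/82291)) = 207884 + (-110247/77255 + 18118/82291) = 207884 - 7672629787/6357391205 = 1321592240630433/6357391205 ≈ 2.0788e+5)
O(-203, -386) - p = (8 - 203)/(-282 - 386) - 1*1321592240630433/6357391205 = -195/(-668) - 1321592240630433/6357391205 = -1/668*(-195) - 1321592240630433/6357391205 = 195/668 - 1321592240630433/6357391205 = -882822377049844269/4246737324940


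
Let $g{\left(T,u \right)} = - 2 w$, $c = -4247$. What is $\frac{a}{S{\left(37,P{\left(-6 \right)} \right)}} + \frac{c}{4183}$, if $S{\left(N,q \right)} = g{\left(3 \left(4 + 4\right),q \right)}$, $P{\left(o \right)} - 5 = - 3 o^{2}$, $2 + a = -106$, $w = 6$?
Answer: $\frac{33400}{4183} \approx 7.9847$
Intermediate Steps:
$a = -108$ ($a = -2 - 106 = -108$)
$P{\left(o \right)} = 5 - 3 o^{2}$
$g{\left(T,u \right)} = -12$ ($g{\left(T,u \right)} = \left(-2\right) 6 = -12$)
$S{\left(N,q \right)} = -12$
$\frac{a}{S{\left(37,P{\left(-6 \right)} \right)}} + \frac{c}{4183} = - \frac{108}{-12} - \frac{4247}{4183} = \left(-108\right) \left(- \frac{1}{12}\right) - \frac{4247}{4183} = 9 - \frac{4247}{4183} = \frac{33400}{4183}$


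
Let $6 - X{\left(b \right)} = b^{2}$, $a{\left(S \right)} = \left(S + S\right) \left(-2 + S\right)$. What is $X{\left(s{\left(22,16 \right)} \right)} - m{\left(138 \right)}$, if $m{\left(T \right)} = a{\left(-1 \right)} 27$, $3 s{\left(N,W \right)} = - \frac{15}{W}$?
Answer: $- \frac{39961}{256} \approx -156.1$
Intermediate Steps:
$s{\left(N,W \right)} = - \frac{5}{W}$ ($s{\left(N,W \right)} = \frac{\left(-15\right) \frac{1}{W}}{3} = - \frac{5}{W}$)
$a{\left(S \right)} = 2 S \left(-2 + S\right)$
$X{\left(b \right)} = 6 - b^{2}$
$m{\left(T \right)} = 162$ ($m{\left(T \right)} = 2 \left(-1\right) \left(-2 - 1\right) 27 = 2 \left(-1\right) \left(-3\right) 27 = 6 \cdot 27 = 162$)
$X{\left(s{\left(22,16 \right)} \right)} - m{\left(138 \right)} = \left(6 - \left(- \frac{5}{16}\right)^{2}\right) - 162 = \left(6 - \frac{25}{256}\right) - 162 = \frac{1511}{256} - 162 = - \frac{39961}{256}$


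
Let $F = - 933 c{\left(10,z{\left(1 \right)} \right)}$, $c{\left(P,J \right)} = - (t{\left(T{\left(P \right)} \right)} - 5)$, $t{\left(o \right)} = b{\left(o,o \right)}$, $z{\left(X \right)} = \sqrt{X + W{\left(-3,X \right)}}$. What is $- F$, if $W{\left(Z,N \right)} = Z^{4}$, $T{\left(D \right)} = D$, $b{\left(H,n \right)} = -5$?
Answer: $9330$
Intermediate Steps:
$z{\left(X \right)} = \sqrt{81 + X}$ ($z{\left(X \right)} = \sqrt{X + \left(-3\right)^{4}} = \sqrt{X + 81} = \sqrt{81 + X}$)
$t{\left(o \right)} = -5$
$c{\left(P,J \right)} = 10$ ($c{\left(P,J \right)} = - (-5 - 5) = \left(-1\right) \left(-10\right) = 10$)
$F = -9330$ ($F = \left(-933\right) 10 = -9330$)
$- F = \left(-1\right) \left(-9330\right) = 9330$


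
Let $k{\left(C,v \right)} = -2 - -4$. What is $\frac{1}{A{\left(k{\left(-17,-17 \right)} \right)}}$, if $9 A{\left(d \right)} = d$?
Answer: $\frac{9}{2} \approx 4.5$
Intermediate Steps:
$k{\left(C,v \right)} = 2$ ($k{\left(C,v \right)} = -2 + 4 = 2$)
$A{\left(d \right)} = \frac{d}{9}$
$\frac{1}{A{\left(k{\left(-17,-17 \right)} \right)}} = \frac{1}{\frac{1}{9} \cdot 2} = \frac{1}{\frac{2}{9}} = \frac{9}{2}$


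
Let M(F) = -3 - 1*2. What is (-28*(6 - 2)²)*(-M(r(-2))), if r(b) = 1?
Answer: -2240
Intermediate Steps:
M(F) = -5 (M(F) = -3 - 2 = -5)
(-28*(6 - 2)²)*(-M(r(-2))) = (-28*(6 - 2)²)*(-1*(-5)) = -28*4²*5 = -28*16*5 = -448*5 = -2240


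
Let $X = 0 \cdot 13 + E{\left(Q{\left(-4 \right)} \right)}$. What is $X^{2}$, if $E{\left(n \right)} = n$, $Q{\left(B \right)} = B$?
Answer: $16$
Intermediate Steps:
$X = -4$ ($X = 0 \cdot 13 - 4 = 0 - 4 = -4$)
$X^{2} = \left(-4\right)^{2} = 16$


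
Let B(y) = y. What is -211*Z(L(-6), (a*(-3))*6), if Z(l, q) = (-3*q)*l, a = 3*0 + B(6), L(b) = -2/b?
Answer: -22788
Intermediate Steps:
a = 6 (a = 3*0 + 6 = 0 + 6 = 6)
Z(l, q) = -3*l*q
-211*Z(L(-6), (a*(-3))*6) = -(-633)*(-2/(-6))*(6*(-3))*6 = -(-633)*(-2*(-⅙))*(-18*6) = -(-633)*(-108)/3 = -211*108 = -22788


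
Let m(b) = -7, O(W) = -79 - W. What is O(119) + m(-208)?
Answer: -205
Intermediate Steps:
O(119) + m(-208) = (-79 - 1*119) - 7 = (-79 - 119) - 7 = -198 - 7 = -205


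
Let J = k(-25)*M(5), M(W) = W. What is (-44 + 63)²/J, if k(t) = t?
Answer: -361/125 ≈ -2.8880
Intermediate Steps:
J = -125 (J = -25*5 = -125)
(-44 + 63)²/J = (-44 + 63)²/(-125) = 19²*(-1/125) = 361*(-1/125) = -361/125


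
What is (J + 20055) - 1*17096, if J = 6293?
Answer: 9252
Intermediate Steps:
(J + 20055) - 1*17096 = (6293 + 20055) - 1*17096 = 26348 - 17096 = 9252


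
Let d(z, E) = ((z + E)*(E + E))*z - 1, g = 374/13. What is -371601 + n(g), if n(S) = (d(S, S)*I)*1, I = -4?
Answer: -1653416593/2197 ≈ -7.5258e+5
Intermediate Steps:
g = 374/13 (g = 374*(1/13) = 374/13 ≈ 28.769)
d(z, E) = -1 + 2*E*z*(E + z) (d(z, E) = ((E + z)*(2*E))*z - 1 = (2*E*(E + z))*z - 1 = 2*E*z*(E + z) - 1 = -1 + 2*E*z*(E + z))
n(S) = 4 - 16*S**3 (n(S) = ((-1 + 2*S*S**2 + 2*S*S**2)*(-4))*1 = ((-1 + 2*S**3 + 2*S**3)*(-4))*1 = ((-1 + 4*S**3)*(-4))*1 = (4 - 16*S**3)*1 = 4 - 16*S**3)
-371601 + n(g) = -371601 + (4 - 16*(374/13)**3) = -371601 + (4 - 16*52313624/2197) = -371601 + (4 - 837017984/2197) = -371601 - 837009196/2197 = -1653416593/2197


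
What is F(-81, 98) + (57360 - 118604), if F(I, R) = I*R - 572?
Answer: -69754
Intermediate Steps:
F(I, R) = -572 + I*R
F(-81, 98) + (57360 - 118604) = (-572 - 81*98) + (57360 - 118604) = (-572 - 7938) - 61244 = -8510 - 61244 = -69754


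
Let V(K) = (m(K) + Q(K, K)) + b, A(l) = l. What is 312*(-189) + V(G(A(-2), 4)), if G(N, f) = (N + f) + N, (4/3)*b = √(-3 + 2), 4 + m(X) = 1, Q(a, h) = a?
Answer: -58971 + 3*I/4 ≈ -58971.0 + 0.75*I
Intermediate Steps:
m(X) = -3 (m(X) = -4 + 1 = -3)
b = 3*I/4 (b = 3*√(-3 + 2)/4 = 3*√(-1)/4 = 3*I/4 ≈ 0.75*I)
G(N, f) = f + 2*N
V(K) = -3 + K + 3*I/4 (V(K) = (-3 + K) + 3*I/4 = -3 + K + 3*I/4)
312*(-189) + V(G(A(-2), 4)) = 312*(-189) + (-3 + (4 + 2*(-2)) + 3*I/4) = -58968 + (-3 + (4 - 4) + 3*I/4) = -58968 + (-3 + 0 + 3*I/4) = -58968 + (-3 + 3*I/4) = -58971 + 3*I/4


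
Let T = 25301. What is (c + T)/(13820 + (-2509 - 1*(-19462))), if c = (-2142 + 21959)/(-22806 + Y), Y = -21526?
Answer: 1121624115/1364228636 ≈ 0.82217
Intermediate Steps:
c = -19817/44332 (c = (-2142 + 21959)/(-22806 - 21526) = 19817/(-44332) = 19817*(-1/44332) = -19817/44332 ≈ -0.44701)
(c + T)/(13820 + (-2509 - 1*(-19462))) = (-19817/44332 + 25301)/(13820 + (-2509 - 1*(-19462))) = 1121624115/(44332*(13820 + (-2509 + 19462))) = 1121624115/(44332*(13820 + 16953)) = (1121624115/44332)/30773 = (1121624115/44332)*(1/30773) = 1121624115/1364228636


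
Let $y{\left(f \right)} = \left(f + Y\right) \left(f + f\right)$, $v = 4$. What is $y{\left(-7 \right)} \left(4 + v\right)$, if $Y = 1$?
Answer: $672$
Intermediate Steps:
$y{\left(f \right)} = 2 f \left(1 + f\right)$ ($y{\left(f \right)} = \left(f + 1\right) \left(f + f\right) = \left(1 + f\right) 2 f = 2 f \left(1 + f\right)$)
$y{\left(-7 \right)} \left(4 + v\right) = 2 \left(-7\right) \left(1 - 7\right) \left(4 + 4\right) = 2 \left(-7\right) \left(-6\right) 8 = 84 \cdot 8 = 672$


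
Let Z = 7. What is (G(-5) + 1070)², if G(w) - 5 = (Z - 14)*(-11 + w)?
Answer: 1408969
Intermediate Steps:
G(w) = 82 - 7*w (G(w) = 5 + (7 - 14)*(-11 + w) = 5 - 7*(-11 + w) = 5 + (77 - 7*w) = 82 - 7*w)
(G(-5) + 1070)² = ((82 - 7*(-5)) + 1070)² = ((82 + 35) + 1070)² = (117 + 1070)² = 1187² = 1408969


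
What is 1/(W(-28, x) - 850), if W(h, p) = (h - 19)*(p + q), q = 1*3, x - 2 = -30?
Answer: 1/325 ≈ 0.0030769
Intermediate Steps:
x = -28 (x = 2 - 30 = -28)
q = 3
W(h, p) = (-19 + h)*(3 + p) (W(h, p) = (h - 19)*(p + 3) = (-19 + h)*(3 + p))
1/(W(-28, x) - 850) = 1/((-57 - 19*(-28) + 3*(-28) - 28*(-28)) - 850) = 1/((-57 + 532 - 84 + 784) - 850) = 1/(1175 - 850) = 1/325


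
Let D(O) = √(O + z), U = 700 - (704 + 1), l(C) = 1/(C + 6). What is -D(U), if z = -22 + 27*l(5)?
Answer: -3*I*√330/11 ≈ -4.9543*I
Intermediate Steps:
l(C) = 1/(6 + C)
z = -215/11 (z = -22 + 27/(6 + 5) = -22 + 27/11 = -215/11 ≈ -19.545)
U = -5 (U = 700 - 1*705 = 700 - 705 = -5)
D(O) = √(-215/11 + O) (D(O) = √(O - 215/11) = √(-215/11 + O))
-D(U) = -√(-2365 + 121*(-5))/11 = -√(-2365 - 605)/11 = -√(-2970)/11 = -3*I*√330/11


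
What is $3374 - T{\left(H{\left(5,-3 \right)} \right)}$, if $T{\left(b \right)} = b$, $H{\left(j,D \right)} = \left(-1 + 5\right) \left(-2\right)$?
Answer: $3382$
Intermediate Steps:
$H{\left(j,D \right)} = -8$ ($H{\left(j,D \right)} = 4 \left(-2\right) = -8$)
$3374 - T{\left(H{\left(5,-3 \right)} \right)} = 3374 - -8 = 3374 + 8 = 3382$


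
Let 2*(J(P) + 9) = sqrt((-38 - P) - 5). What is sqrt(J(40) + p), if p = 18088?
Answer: sqrt(72316 + 2*I*sqrt(83))/2 ≈ 134.46 + 0.016939*I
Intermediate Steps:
J(P) = -9 + sqrt(-43 - P)/2 (J(P) = -9 + sqrt((-38 - P) - 5)/2 = -9 + sqrt(-43 - P)/2)
sqrt(J(40) + p) = sqrt((-9 + sqrt(-43 - 1*40)/2) + 18088) = sqrt((-9 + sqrt(-43 - 40)/2) + 18088) = sqrt((-9 + sqrt(-83)/2) + 18088) = sqrt((-9 + (I*sqrt(83))/2) + 18088) = sqrt((-9 + I*sqrt(83)/2) + 18088) = sqrt(18079 + I*sqrt(83)/2)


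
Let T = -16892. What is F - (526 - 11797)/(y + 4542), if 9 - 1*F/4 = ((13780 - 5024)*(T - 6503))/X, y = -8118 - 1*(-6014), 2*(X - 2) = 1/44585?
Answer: 178131737786575099/434795358 ≈ 4.0969e+8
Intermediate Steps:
X = 178341/89170 (X = 2 + (½)/44585 = 2 + (½)*(1/44585) = 2 + 1/89170 = 178341/89170 ≈ 2.0000)
y = -2104 (y = -8118 + 6014 = -2104)
F = 73064698841876/178341 (F = 36 - 4*(13780 - 5024)*(-16892 - 6503)/178341/89170 = 36 - 4*8756*(-23395)*89170/178341 = 36 - (-819386480)*89170/178341 = 36 - 4*(-18266173105400/178341) = 36 + 73064692421600/178341 = 73064698841876/178341 ≈ 4.0969e+8)
F - (526 - 11797)/(y + 4542) = 73064698841876/178341 - (526 - 11797)/(-2104 + 4542) = 73064698841876/178341 - (-11271)/2438 = 73064698841876/178341 - 1*(-11271/2438) = 73064698841876/178341 + 11271/2438 = 178131737786575099/434795358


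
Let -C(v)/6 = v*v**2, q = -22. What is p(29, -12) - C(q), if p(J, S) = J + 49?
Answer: -63810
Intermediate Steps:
C(v) = -6*v**3 (C(v) = -6*v*v**2 = -6*v**3)
p(J, S) = 49 + J
p(29, -12) - C(q) = (49 + 29) - (-6)*(-22)**3 = 78 - (-6)*(-10648) = 78 - 1*63888 = 78 - 63888 = -63810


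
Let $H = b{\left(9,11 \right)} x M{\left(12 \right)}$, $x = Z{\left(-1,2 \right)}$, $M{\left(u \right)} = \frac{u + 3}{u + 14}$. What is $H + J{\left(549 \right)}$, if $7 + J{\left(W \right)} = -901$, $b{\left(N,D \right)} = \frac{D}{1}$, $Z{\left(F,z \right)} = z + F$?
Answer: $- \frac{23443}{26} \approx -901.65$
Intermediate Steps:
$M{\left(u \right)} = \frac{3 + u}{14 + u}$
$Z{\left(F,z \right)} = F + z$
$b{\left(N,D \right)} = D$ ($b{\left(N,D \right)} = D 1 = D$)
$x = 1$ ($x = -1 + 2 = 1$)
$J{\left(W \right)} = -908$ ($J{\left(W \right)} = -7 - 901 = -908$)
$H = \frac{165}{26}$ ($H = 11 \cdot 1 \frac{3 + 12}{14 + 12} = 11 \cdot \frac{1}{26} \cdot 15 = 11 \cdot \frac{15}{26} = \frac{165}{26} \approx 6.3462$)
$H + J{\left(549 \right)} = \frac{165}{26} - 908 = - \frac{23443}{26}$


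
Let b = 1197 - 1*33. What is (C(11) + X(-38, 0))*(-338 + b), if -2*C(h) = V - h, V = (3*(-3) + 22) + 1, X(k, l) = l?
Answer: -1239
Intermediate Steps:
V = 14 (V = (-9 + 22) + 1 = 13 + 1 = 14)
b = 1164 (b = 1197 - 33 = 1164)
C(h) = -7 + h/2 (C(h) = -(14 - h)/2 = -7 + h/2)
(C(11) + X(-38, 0))*(-338 + b) = ((-7 + (½)*11) + 0)*(-338 + 1164) = ((-7 + 11/2) + 0)*826 = (-3/2 + 0)*826 = -3/2*826 = -1239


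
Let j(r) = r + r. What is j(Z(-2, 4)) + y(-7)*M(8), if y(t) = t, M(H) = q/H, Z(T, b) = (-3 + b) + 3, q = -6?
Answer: 53/4 ≈ 13.250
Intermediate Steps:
Z(T, b) = b
j(r) = 2*r
M(H) = -6/H
j(Z(-2, 4)) + y(-7)*M(8) = 2*4 - (-42)/8 = 8 - (-42)/8 = 8 - 7*(-¾) = 8 + 21/4 = 53/4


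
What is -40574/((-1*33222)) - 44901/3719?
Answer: -670403158/61776309 ≈ -10.852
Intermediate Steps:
-40574/((-1*33222)) - 44901/3719 = -40574/(-33222) - 44901*1/3719 = -40574*(-1/33222) - 44901/3719 = 20287/16611 - 44901/3719 = -670403158/61776309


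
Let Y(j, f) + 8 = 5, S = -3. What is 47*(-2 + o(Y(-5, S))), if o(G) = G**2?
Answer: 329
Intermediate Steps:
Y(j, f) = -3 (Y(j, f) = -8 + 5 = -3)
47*(-2 + o(Y(-5, S))) = 47*(-2 + (-3)**2) = 47*(-2 + 9) = 47*7 = 329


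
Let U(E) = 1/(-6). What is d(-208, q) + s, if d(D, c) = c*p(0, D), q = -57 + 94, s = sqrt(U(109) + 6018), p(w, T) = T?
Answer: -7696 + sqrt(216642)/6 ≈ -7618.4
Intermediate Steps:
U(E) = -1/6
s = sqrt(216642)/6 (s = sqrt(-1/6 + 6018) = sqrt(36107/6) = sqrt(216642)/6 ≈ 77.575)
q = 37
d(D, c) = D*c (d(D, c) = c*D = D*c)
d(-208, q) + s = -208*37 + sqrt(216642)/6 = -7696 + sqrt(216642)/6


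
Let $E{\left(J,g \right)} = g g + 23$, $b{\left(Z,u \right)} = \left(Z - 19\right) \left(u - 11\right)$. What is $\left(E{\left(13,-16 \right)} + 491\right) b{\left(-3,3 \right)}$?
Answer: $135520$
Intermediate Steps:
$b{\left(Z,u \right)} = \left(-19 + Z\right) \left(-11 + u\right)$
$E{\left(J,g \right)} = 23 + g^{2}$ ($E{\left(J,g \right)} = g^{2} + 23 = 23 + g^{2}$)
$\left(E{\left(13,-16 \right)} + 491\right) b{\left(-3,3 \right)} = \left(\left(23 + \left(-16\right)^{2}\right) + 491\right) \left(209 - 57 - -33 - 9\right) = \left(\left(23 + 256\right) + 491\right) \left(209 - 57 + 33 - 9\right) = \left(279 + 491\right) 176 = 770 \cdot 176 = 135520$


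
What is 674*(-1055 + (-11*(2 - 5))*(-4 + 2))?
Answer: -755554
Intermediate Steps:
674*(-1055 + (-11*(2 - 5))*(-4 + 2)) = 674*(-1055 - 11*(-3)*(-2)) = 674*(-1055 + 33*(-2)) = 674*(-1055 - 66) = 674*(-1121) = -755554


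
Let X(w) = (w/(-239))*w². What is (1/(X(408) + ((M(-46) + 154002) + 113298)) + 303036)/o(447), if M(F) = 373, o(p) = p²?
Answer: 1195011859501/787939798185 ≈ 1.5166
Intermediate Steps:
X(w) = -w³/239 (X(w) = (w*(-1/239))*w² = (-w/239)*w² = -w³/239)
(1/(X(408) + ((M(-46) + 154002) + 113298)) + 303036)/o(447) = (1/(-1/239*408³ + ((373 + 154002) + 113298)) + 303036)/(447²) = (1/(-1/239*67917312 + (154375 + 113298)) + 303036)/199809 = (1/(-67917312/239 + 267673) + 303036)*(1/199809) = (1/(-3943465/239) + 303036)*(1/199809) = (-239/3943465 + 303036)*(1/199809) = (1195011859501/3943465)*(1/199809) = 1195011859501/787939798185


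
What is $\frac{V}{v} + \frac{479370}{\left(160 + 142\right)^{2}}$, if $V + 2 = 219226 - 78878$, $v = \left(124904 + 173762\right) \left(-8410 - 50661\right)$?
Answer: $\frac{2114318020653309}{402266626220086} \approx 5.256$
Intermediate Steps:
$v = -17642499286$ ($v = 298666 \left(-59071\right) = -17642499286$)
$V = 140346$ ($V = -2 + \left(219226 - 78878\right) = -2 + 140348 = 140346$)
$\frac{V}{v} + \frac{479370}{\left(160 + 142\right)^{2}} = \frac{140346}{-17642499286} + \frac{479370}{\left(160 + 142\right)^{2}} = 140346 \left(- \frac{1}{17642499286}\right) + \frac{479370}{302^{2}} = - \frac{70173}{8821249643} + \frac{479370}{91204} = - \frac{70173}{8821249643} + 479370 \cdot \frac{1}{91204} = - \frac{70173}{8821249643} + \frac{239685}{45602} = \frac{2114318020653309}{402266626220086}$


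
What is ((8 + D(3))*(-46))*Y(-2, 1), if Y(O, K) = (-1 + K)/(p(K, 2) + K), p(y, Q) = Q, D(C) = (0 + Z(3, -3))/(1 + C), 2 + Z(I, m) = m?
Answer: 0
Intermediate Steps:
Z(I, m) = -2 + m
D(C) = -5/(1 + C) (D(C) = (0 + (-2 - 3))/(1 + C) = (0 - 5)/(1 + C) = -5/(1 + C))
Y(O, K) = (-1 + K)/(2 + K)
((8 + D(3))*(-46))*Y(-2, 1) = ((8 - 5/(1 + 3))*(-46))*((-1 + 1)/(2 + 1)) = ((8 - 5/4)*(-46))*(0/3) = ((8 - 5*1/4)*(-46))*((1/3)*0) = ((8 - 5/4)*(-46))*0 = ((27/4)*(-46))*0 = -621/2*0 = 0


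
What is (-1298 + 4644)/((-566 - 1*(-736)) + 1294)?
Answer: 1673/732 ≈ 2.2855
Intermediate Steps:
(-1298 + 4644)/((-566 - 1*(-736)) + 1294) = 3346/((-566 + 736) + 1294) = 3346/(170 + 1294) = 3346/1464 = 3346*(1/1464) = 1673/732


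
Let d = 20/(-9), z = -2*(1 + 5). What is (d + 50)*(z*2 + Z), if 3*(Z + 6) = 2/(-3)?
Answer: -116960/81 ≈ -1444.0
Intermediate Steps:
Z = -56/9 (Z = -6 + (2/(-3))/3 = -6 + (2*(-⅓))/3 = -6 + (⅓)*(-⅔) = -6 - 2/9 = -56/9 ≈ -6.2222)
z = -12 (z = -2*6 = -12)
d = -20/9 (d = 20*(-⅑) = -20/9 ≈ -2.2222)
(d + 50)*(z*2 + Z) = (-20/9 + 50)*(-12*2 - 56/9) = 430*(-24 - 56/9)/9 = (430/9)*(-272/9) = -116960/81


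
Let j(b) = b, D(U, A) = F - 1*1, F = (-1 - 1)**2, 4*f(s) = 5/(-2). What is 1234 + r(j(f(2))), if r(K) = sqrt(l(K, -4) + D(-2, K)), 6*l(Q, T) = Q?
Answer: 1234 + sqrt(417)/12 ≈ 1235.7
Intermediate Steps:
l(Q, T) = Q/6
f(s) = -5/8 (f(s) = (5/(-2))/4 = (5*(-1/2))/4 = (1/4)*(-5/2) = -5/8)
F = 4 (F = (-2)**2 = 4)
D(U, A) = 3 (D(U, A) = 4 - 1*1 = 4 - 1 = 3)
r(K) = sqrt(3 + K/6) (r(K) = sqrt(K/6 + 3) = sqrt(3 + K/6))
1234 + r(j(f(2))) = 1234 + sqrt(108 + 6*(-5/8))/6 = 1234 + sqrt(108 - 15/4)/6 = 1234 + sqrt(417/4)/6 = 1234 + (sqrt(417)/2)/6 = 1234 + sqrt(417)/12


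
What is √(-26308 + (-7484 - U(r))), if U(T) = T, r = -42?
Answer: 75*I*√6 ≈ 183.71*I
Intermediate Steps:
√(-26308 + (-7484 - U(r))) = √(-26308 + (-7484 - 1*(-42))) = √(-26308 + (-7484 + 42)) = √(-26308 - 7442) = √(-33750) = 75*I*√6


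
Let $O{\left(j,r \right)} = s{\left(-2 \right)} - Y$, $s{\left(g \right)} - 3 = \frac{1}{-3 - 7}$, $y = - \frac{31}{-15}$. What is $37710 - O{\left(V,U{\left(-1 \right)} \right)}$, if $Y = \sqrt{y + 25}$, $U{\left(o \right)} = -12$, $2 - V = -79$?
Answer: $\frac{377071}{10} + \frac{\sqrt{6090}}{15} \approx 37712.0$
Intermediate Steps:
$y = \frac{31}{15}$ ($y = \left(-31\right) \left(- \frac{1}{15}\right) = \frac{31}{15} \approx 2.0667$)
$V = 81$ ($V = 2 - -79 = 2 + 79 = 81$)
$s{\left(g \right)} = \frac{29}{10}$ ($s{\left(g \right)} = 3 + \frac{1}{-3 - 7} = 3 + \frac{1}{-10} = 3 - \frac{1}{10} = \frac{29}{10}$)
$Y = \frac{\sqrt{6090}}{15}$ ($Y = \sqrt{\frac{31}{15} + 25} = \sqrt{\frac{406}{15}} = \frac{\sqrt{6090}}{15} \approx 5.2026$)
$O{\left(j,r \right)} = \frac{29}{10} - \frac{\sqrt{6090}}{15}$
$37710 - O{\left(V,U{\left(-1 \right)} \right)} = 37710 - \left(\frac{29}{10} - \frac{\sqrt{6090}}{15}\right) = \frac{377071}{10} + \frac{\sqrt{6090}}{15}$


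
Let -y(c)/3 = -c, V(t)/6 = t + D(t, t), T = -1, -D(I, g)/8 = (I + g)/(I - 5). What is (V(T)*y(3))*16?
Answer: -3168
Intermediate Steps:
D(I, g) = -8*(I + g)/(-5 + I) (D(I, g) = -8*(I + g)/(I - 5) = -8*(I + g)/(-5 + I))
V(t) = 6*t - 96*t/(-5 + t) (V(t) = 6*(t + 8*(-t - t)/(-5 + t)) = 6*(t + 8*(-2*t)/(-5 + t)) = 6*(t - 16*t/(-5 + t)) = 6*t - 96*t/(-5 + t))
y(c) = 3*c (y(c) = -(-3)*c = 3*c)
(V(T)*y(3))*16 = ((6*(-1)*(-21 - 1)/(-5 - 1))*(3*3))*16 = ((6*(-1)*(-22)/(-6))*9)*16 = ((6*(-1)*(-⅙)*(-22))*9)*16 = -22*9*16 = -198*16 = -3168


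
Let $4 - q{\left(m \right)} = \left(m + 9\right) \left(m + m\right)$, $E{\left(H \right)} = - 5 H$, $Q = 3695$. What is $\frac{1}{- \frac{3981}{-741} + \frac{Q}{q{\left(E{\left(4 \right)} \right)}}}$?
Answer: $- \frac{107692}{334093} \approx -0.32234$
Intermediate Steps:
$q{\left(m \right)} = 4 - 2 m \left(9 + m\right)$ ($q{\left(m \right)} = 4 - \left(m + 9\right) \left(m + m\right) = 4 - \left(9 + m\right) 2 m = 4 - 2 m \left(9 + m\right)$)
$\frac{1}{- \frac{3981}{-741} + \frac{Q}{q{\left(E{\left(4 \right)} \right)}}} = \frac{1}{- \frac{3981}{-741} + \frac{3695}{4 - 18 \left(\left(-5\right) 4\right) - 2 \left(\left(-5\right) 4\right)^{2}}} = \frac{1}{\left(-3981\right) \left(- \frac{1}{741}\right) + \frac{3695}{4 - -360 - 2 \left(-20\right)^{2}}} = \frac{1}{\frac{1327}{247} + \frac{3695}{4 + 360 - 800}} = \frac{1}{\frac{1327}{247} + \frac{3695}{-436}} = \frac{1}{\frac{1327}{247} + 3695 \left(- \frac{1}{436}\right)} = \frac{1}{\frac{1327}{247} - \frac{3695}{436}} = \frac{1}{- \frac{334093}{107692}} = - \frac{107692}{334093}$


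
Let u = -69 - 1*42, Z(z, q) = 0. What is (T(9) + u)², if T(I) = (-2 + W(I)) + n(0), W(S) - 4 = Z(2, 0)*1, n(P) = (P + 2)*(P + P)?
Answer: 11881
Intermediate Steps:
u = -111 (u = -69 - 42 = -111)
n(P) = 2*P*(2 + P) (n(P) = (2 + P)*(2*P) = 2*P*(2 + P))
W(S) = 4 (W(S) = 4 + 0*1 = 4 + 0 = 4)
T(I) = 2 (T(I) = (-2 + 4) + 2*0*(2 + 0) = 2 + 2*0*2 = 2 + 0 = 2)
(T(9) + u)² = (2 - 111)² = (-109)² = 11881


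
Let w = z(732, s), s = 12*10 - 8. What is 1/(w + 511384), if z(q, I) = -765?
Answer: 1/510619 ≈ 1.9584e-6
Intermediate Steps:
s = 112 (s = 120 - 8 = 112)
w = -765
1/(w + 511384) = 1/(-765 + 511384) = 1/510619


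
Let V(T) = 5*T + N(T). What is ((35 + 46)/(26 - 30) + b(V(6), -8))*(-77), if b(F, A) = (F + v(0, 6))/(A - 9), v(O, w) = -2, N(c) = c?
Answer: 6853/4 ≈ 1713.3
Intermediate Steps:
V(T) = 6*T (V(T) = 5*T + T = 6*T)
b(F, A) = (-2 + F)/(-9 + A) (b(F, A) = (F - 2)/(A - 9) = (-2 + F)/(-9 + A))
((35 + 46)/(26 - 30) + b(V(6), -8))*(-77) = ((35 + 46)/(26 - 30) + (-2 + 6*6)/(-9 - 8))*(-77) = (81/(-4) + (-2 + 36)/(-17))*(-77) = (81*(-¼) - 1/17*34)*(-77) = (-81/4 - 2)*(-77) = -89/4*(-77) = 6853/4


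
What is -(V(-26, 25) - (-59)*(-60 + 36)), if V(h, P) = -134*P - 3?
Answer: 4769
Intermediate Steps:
V(h, P) = -3 - 134*P
-(V(-26, 25) - (-59)*(-60 + 36)) = -((-3 - 134*25) - (-59)*(-60 + 36)) = -((-3 - 3350) - (-59)*(-24)) = -(-3353 - 1*1416) = -(-3353 - 1416) = -1*(-4769) = 4769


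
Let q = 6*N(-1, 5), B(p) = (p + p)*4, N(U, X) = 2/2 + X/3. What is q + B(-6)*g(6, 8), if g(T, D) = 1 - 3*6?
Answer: 832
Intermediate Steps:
g(T, D) = -17 (g(T, D) = 1 - 18 = -17)
N(U, X) = 1 + X/3 (N(U, X) = 2*(½) + X*(⅓) = 1 + X/3)
B(p) = 8*p (B(p) = (2*p)*4 = 8*p)
q = 16 (q = 6*(1 + (⅓)*5) = 6*(1 + 5/3) = 6*(8/3) = 16)
q + B(-6)*g(6, 8) = 16 + (8*(-6))*(-17) = 16 - 48*(-17) = 16 + 816 = 832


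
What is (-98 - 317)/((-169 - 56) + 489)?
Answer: -415/264 ≈ -1.5720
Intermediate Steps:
(-98 - 317)/((-169 - 56) + 489) = -415/(-225 + 489) = -415/264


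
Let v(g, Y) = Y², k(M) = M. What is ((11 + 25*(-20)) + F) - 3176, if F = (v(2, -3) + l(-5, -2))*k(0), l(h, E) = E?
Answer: -3665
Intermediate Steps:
F = 0 (F = ((-3)² - 2)*0 = (9 - 2)*0 = 7*0 = 0)
((11 + 25*(-20)) + F) - 3176 = ((11 + 25*(-20)) + 0) - 3176 = ((11 - 500) + 0) - 3176 = (-489 + 0) - 3176 = -489 - 3176 = -3665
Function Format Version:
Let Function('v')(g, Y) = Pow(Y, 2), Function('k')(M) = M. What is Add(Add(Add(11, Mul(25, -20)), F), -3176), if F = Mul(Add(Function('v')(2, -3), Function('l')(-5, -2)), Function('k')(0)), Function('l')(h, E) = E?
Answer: -3665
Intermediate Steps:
F = 0 (F = Mul(Add(Pow(-3, 2), -2), 0) = Mul(Add(9, -2), 0) = Mul(7, 0) = 0)
Add(Add(Add(11, Mul(25, -20)), F), -3176) = Add(Add(Add(11, Mul(25, -20)), 0), -3176) = Add(Add(Add(11, -500), 0), -3176) = Add(Add(-489, 0), -3176) = Add(-489, -3176) = -3665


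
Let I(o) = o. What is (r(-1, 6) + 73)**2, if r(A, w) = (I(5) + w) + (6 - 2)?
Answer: 7744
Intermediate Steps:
r(A, w) = 9 + w (r(A, w) = (5 + w) + (6 - 2) = (5 + w) + 4 = 9 + w)
(r(-1, 6) + 73)**2 = ((9 + 6) + 73)**2 = (15 + 73)**2 = 88**2 = 7744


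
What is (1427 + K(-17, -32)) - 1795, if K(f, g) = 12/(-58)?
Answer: -10678/29 ≈ -368.21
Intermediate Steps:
K(f, g) = -6/29 (K(f, g) = 12*(-1/58) = -6/29)
(1427 + K(-17, -32)) - 1795 = (1427 - 6/29) - 1795 = 41377/29 - 1795 = -10678/29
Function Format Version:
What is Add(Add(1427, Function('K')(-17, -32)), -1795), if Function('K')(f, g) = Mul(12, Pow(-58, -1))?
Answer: Rational(-10678, 29) ≈ -368.21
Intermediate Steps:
Function('K')(f, g) = Rational(-6, 29) (Function('K')(f, g) = Mul(12, Rational(-1, 58)) = Rational(-6, 29))
Add(Add(1427, Function('K')(-17, -32)), -1795) = Add(Add(1427, Rational(-6, 29)), -1795) = Add(Rational(41377, 29), -1795) = Rational(-10678, 29)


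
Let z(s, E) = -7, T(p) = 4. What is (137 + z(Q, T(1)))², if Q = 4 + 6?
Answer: 16900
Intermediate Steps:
Q = 10
(137 + z(Q, T(1)))² = (137 - 7)² = 130² = 16900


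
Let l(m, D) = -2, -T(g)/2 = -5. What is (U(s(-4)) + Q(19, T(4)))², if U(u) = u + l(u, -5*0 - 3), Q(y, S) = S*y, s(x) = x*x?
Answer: 41616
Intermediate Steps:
T(g) = 10 (T(g) = -2*(-5) = 10)
s(x) = x²
U(u) = -2 + u (U(u) = u - 2 = -2 + u)
(U(s(-4)) + Q(19, T(4)))² = ((-2 + (-4)²) + 10*19)² = ((-2 + 16) + 190)² = (14 + 190)² = 204² = 41616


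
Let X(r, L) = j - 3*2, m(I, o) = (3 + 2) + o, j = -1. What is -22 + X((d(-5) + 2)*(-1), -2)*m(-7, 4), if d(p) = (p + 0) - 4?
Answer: -85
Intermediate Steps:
d(p) = -4 + p (d(p) = p - 4 = -4 + p)
m(I, o) = 5 + o
X(r, L) = -7 (X(r, L) = -1 - 3*2 = -1 - 6 = -7)
-22 + X((d(-5) + 2)*(-1), -2)*m(-7, 4) = -22 - 7*(5 + 4) = -22 - 7*9 = -22 - 63 = -85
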